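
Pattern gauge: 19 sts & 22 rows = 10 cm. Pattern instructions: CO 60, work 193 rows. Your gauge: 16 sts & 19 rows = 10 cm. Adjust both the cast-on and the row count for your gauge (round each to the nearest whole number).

Cast on 51 stitches; work 167 rows.

Stitches: 60 × 16/19 = 50.53 → 51.
Rows: 193 × 19/22 = 166.68 → 167.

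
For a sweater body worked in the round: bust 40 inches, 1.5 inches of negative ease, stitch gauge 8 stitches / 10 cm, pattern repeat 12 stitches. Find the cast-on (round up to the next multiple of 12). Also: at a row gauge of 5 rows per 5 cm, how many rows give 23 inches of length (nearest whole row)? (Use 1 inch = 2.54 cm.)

Cast on 84 stitches; work 58 rows.

Finished = 40 − 1.5 = 38.5 inches.
38.5 inches × 2.54 = 97.79 cm.
8/10 = 0.8 sts per cm; 97.79 × 0.8 = 78.23 sts.
Next multiple of 12 → 84.
23 inches = 58.42 cm; × 1 = 58.42 → 58 rows.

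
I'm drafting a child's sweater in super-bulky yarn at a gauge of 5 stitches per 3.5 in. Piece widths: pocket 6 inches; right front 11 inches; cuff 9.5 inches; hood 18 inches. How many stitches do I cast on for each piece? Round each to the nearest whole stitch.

Rate = 5/3.5 = 1.429 sts per in.
pocket: 6 × 1.429 = 8.57 → 9.
right front: 11 × 1.429 = 15.71 → 16.
cuff: 9.5 × 1.429 = 13.57 → 14.
hood: 18 × 1.429 = 25.71 → 26.

pocket 9; right front 16; cuff 14; hood 26.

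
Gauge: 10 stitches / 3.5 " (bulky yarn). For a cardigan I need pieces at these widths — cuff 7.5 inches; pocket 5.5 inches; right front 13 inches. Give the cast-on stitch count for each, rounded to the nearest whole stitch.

cuff 21; pocket 16; right front 37.

Rate = 10/3.5 = 2.857 sts per in.
cuff: 7.5 × 2.857 = 21.43 → 21.
pocket: 5.5 × 2.857 = 15.71 → 16.
right front: 13 × 2.857 = 37.14 → 37.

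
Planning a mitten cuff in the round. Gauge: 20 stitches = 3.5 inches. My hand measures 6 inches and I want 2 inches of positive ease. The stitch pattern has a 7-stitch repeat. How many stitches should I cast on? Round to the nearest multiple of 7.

Finished = 6 + 2 = 8 inches.
20 / 3.5 = 5.714 sts/in.
8 × 5.714 = 45.71 sts.
Nearest multiple of 7: 49.

49 stitches.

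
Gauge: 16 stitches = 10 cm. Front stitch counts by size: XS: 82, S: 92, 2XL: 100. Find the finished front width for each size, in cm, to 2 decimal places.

XS 51.25 cm; S 57.50 cm; 2XL 62.50 cm.

16/10 = 1.6 sts per cm.
XS: 82 / 1.6 = 51.250 → 51.25 cm.
S: 92 / 1.6 = 57.500 → 57.50 cm.
2XL: 100 / 1.6 = 62.500 → 62.50 cm.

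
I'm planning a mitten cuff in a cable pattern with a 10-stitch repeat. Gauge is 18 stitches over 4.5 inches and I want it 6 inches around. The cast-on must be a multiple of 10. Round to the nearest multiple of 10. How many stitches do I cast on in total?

18 / 4.5 = 4 sts per inch.
6 × 4 = 24.00 sts.
Nearest multiple of 10: 20.

Cast on 20 stitches.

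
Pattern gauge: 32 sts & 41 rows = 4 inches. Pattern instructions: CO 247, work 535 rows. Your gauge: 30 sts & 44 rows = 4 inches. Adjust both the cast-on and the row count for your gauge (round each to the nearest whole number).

Stitches: 247 × 30/32 = 231.56 → 232.
Rows: 535 × 44/41 = 574.15 → 574.

Cast on 232 stitches; work 574 rows.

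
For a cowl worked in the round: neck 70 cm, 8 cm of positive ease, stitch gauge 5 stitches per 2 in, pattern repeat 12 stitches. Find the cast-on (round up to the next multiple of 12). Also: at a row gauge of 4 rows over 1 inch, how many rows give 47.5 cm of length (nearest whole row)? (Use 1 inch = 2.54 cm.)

Finished = 70 + 8 = 78 cm.
78 cm × 1/2.54 = 30.71 inches.
5/2 = 2.5 sts per in; 30.71 × 2.5 = 76.77 sts.
Next multiple of 12 → 84.
47.5 cm = 18.70 inches; × 4 = 74.80 → 75 rows.

Cast on 84 stitches; work 75 rows.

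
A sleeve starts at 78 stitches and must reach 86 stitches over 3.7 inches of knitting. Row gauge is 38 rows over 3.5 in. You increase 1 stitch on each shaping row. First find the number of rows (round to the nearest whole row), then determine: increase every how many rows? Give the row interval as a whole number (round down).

Increase every 5th row.

Rows = 3.7 × 10.857 = 40.2 → 40 rows.
Stitches to add: 8 → 8 shaping rows (at 1 st each).
40 / 8 = 5.00 → every 5 rows.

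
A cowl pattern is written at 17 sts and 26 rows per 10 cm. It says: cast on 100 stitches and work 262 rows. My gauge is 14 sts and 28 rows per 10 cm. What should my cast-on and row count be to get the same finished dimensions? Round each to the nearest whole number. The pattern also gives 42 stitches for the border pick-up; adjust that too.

Stitches: 100 × 14/17 = 82.35 → 82.
Rows: 262 × 28/26 = 282.15 → 282.
border pick-up: 42 × 14/17 = 34.59 → 35.

Cast on 82 stitches; work 282 rows; border pick-up 35 stitches.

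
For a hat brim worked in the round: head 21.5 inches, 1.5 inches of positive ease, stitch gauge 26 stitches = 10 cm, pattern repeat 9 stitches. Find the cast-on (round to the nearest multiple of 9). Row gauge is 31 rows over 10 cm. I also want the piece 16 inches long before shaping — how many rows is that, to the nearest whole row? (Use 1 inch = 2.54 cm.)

Finished = 21.5 + 1.5 = 23 inches.
23 inches × 2.54 = 58.42 cm.
26/10 = 2.6 sts per cm; 58.42 × 2.6 = 151.89 sts.
Nearest multiple of 9 → 153.
16 inches = 40.64 cm; × 3.1 = 125.98 → 126 rows.

Cast on 153 stitches; work 126 rows.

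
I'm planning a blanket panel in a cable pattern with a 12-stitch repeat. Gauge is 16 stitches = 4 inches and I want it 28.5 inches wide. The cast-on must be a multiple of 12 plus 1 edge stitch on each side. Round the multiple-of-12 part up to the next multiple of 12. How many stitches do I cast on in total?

16 / 4 = 4 sts per inch.
28.5 × 4 = 114.00 sts.
Less 2 edge sts → 112.00 for the repeat.
Next multiple of 12: 120.
Add back 2 edge sts → 122.

Cast on 122 stitches.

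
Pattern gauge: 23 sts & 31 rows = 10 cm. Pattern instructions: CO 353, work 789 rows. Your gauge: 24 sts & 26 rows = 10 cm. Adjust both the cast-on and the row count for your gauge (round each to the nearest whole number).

Cast on 368 stitches; work 662 rows.

Stitches: 353 × 24/23 = 368.35 → 368.
Rows: 789 × 26/31 = 661.74 → 662.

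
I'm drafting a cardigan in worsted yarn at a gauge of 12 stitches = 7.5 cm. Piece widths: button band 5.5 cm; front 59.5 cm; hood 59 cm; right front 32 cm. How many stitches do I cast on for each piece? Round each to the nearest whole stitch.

button band 9; front 95; hood 94; right front 51.

Rate = 12/7.5 = 1.6 sts per cm.
button band: 5.5 × 1.6 = 8.80 → 9.
front: 59.5 × 1.6 = 95.20 → 95.
hood: 59 × 1.6 = 94.40 → 94.
right front: 32 × 1.6 = 51.20 → 51.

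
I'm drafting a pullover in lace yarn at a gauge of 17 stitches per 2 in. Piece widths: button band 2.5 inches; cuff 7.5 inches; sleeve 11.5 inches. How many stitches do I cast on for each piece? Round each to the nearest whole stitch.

button band 21; cuff 64; sleeve 98.

Rate = 17/2 = 8.5 sts per in.
button band: 2.5 × 8.5 = 21.25 → 21.
cuff: 7.5 × 8.5 = 63.75 → 64.
sleeve: 11.5 × 8.5 = 97.75 → 98.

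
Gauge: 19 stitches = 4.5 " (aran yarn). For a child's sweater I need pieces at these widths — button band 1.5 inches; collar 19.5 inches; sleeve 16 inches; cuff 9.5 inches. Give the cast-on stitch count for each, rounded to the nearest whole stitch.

button band 6; collar 82; sleeve 68; cuff 40.

Rate = 19/4.5 = 4.222 sts per in.
button band: 1.5 × 4.222 = 6.33 → 6.
collar: 19.5 × 4.222 = 82.33 → 82.
sleeve: 16 × 4.222 = 67.56 → 68.
cuff: 9.5 × 4.222 = 40.11 → 40.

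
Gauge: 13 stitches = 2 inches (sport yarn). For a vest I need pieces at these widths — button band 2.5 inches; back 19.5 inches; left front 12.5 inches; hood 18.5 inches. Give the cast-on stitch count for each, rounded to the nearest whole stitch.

Rate = 13/2 = 6.5 sts per in.
button band: 2.5 × 6.5 = 16.25 → 16.
back: 19.5 × 6.5 = 126.75 → 127.
left front: 12.5 × 6.5 = 81.25 → 81.
hood: 18.5 × 6.5 = 120.25 → 120.

button band 16; back 127; left front 81; hood 120.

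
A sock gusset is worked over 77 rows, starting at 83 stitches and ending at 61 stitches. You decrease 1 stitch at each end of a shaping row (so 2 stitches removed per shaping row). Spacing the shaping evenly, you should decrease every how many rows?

Stitches to remove: |61 − 83| = 22.
Shaping rows needed: 22 / 2 = 11.
77 rows / 11 = every 7 rows.

Decrease every 7th row.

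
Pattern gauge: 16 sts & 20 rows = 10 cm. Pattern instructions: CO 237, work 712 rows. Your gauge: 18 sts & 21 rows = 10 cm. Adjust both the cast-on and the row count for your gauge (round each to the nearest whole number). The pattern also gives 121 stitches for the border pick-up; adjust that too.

Cast on 267 stitches; work 748 rows; border pick-up 136 stitches.

Stitches: 237 × 18/16 = 266.62 → 267.
Rows: 712 × 21/20 = 747.60 → 748.
border pick-up: 121 × 18/16 = 136.12 → 136.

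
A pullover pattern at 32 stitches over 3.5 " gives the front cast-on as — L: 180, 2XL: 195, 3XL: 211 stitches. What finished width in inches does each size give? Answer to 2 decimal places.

32/3.5 = 9.143 sts per in.
L: 180 / 9.143 = 19.688 → 19.69 in.
2XL: 195 / 9.143 = 21.328 → 21.33 in.
3XL: 211 / 9.143 = 23.078 → 23.08 in.

L 19.69 inches; 2XL 21.33 inches; 3XL 23.08 inches.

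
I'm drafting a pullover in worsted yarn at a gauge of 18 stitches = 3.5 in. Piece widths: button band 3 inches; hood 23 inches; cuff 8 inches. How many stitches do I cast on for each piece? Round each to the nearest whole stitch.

button band 15; hood 118; cuff 41.

Rate = 18/3.5 = 5.143 sts per in.
button band: 3 × 5.143 = 15.43 → 15.
hood: 23 × 5.143 = 118.29 → 118.
cuff: 8 × 5.143 = 41.14 → 41.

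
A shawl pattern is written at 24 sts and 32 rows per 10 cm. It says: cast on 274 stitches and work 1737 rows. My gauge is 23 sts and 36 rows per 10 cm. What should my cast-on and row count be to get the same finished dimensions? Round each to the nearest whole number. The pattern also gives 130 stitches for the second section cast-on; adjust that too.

Cast on 263 stitches; work 1954 rows; second section cast-on 125 stitches.

Stitches: 274 × 23/24 = 262.58 → 263.
Rows: 1737 × 36/32 = 1954.12 → 1954.
second section cast-on: 130 × 23/24 = 124.58 → 125.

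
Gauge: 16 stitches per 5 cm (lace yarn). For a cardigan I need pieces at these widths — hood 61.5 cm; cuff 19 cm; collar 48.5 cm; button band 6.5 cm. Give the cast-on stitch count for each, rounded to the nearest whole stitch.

hood 197; cuff 61; collar 155; button band 21.

Rate = 16/5 = 3.2 sts per cm.
hood: 61.5 × 3.2 = 196.80 → 197.
cuff: 19 × 3.2 = 60.80 → 61.
collar: 48.5 × 3.2 = 155.20 → 155.
button band: 6.5 × 3.2 = 20.80 → 21.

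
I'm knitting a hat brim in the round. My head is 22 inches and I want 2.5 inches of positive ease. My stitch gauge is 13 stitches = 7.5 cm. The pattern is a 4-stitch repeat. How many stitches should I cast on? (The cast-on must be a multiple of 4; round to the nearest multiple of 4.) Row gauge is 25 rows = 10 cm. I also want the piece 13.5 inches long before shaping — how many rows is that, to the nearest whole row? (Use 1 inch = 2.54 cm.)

Cast on 108 stitches; work 86 rows.

Finished = 22 + 2.5 = 24.5 inches.
24.5 inches × 2.54 = 62.23 cm.
13/7.5 = 1.733 sts per cm; 62.23 × 1.733 = 107.87 sts.
Nearest multiple of 4 → 108.
13.5 inches = 34.29 cm; × 2.5 = 85.72 → 86 rows.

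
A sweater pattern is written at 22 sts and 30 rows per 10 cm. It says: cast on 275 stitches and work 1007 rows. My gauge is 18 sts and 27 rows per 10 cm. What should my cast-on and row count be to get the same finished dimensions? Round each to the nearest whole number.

Cast on 225 stitches; work 906 rows.

Stitches: 275 × 18/22 = 225.00 → 225.
Rows: 1007 × 27/30 = 906.30 → 906.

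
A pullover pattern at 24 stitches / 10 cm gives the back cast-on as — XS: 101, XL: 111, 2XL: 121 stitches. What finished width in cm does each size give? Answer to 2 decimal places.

XS 42.08 cm; XL 46.25 cm; 2XL 50.42 cm.

24/10 = 2.4 sts per cm.
XS: 101 / 2.4 = 42.083 → 42.08 cm.
XL: 111 / 2.4 = 46.250 → 46.25 cm.
2XL: 121 / 2.4 = 50.417 → 50.42 cm.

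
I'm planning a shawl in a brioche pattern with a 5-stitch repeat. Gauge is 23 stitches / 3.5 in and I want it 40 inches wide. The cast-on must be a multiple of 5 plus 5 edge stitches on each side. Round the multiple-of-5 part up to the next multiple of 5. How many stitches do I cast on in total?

23 / 3.5 = 6.571 sts per inch.
40 × 6.571 = 262.86 sts.
Less 10 edge sts → 252.86 for the repeat.
Next multiple of 5: 255.
Add back 10 edge sts → 265.

265 stitches.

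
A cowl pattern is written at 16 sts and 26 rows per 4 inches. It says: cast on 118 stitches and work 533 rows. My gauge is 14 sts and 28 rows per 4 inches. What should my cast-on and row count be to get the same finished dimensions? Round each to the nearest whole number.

Cast on 103 stitches; work 574 rows.

Stitches: 118 × 14/16 = 103.25 → 103.
Rows: 533 × 28/26 = 574.00 → 574.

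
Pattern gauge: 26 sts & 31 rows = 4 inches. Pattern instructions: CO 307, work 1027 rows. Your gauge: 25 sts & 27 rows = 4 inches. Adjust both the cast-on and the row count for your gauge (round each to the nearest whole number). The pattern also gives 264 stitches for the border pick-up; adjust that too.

Stitches: 307 × 25/26 = 295.19 → 295.
Rows: 1027 × 27/31 = 894.48 → 894.
border pick-up: 264 × 25/26 = 253.85 → 254.

Cast on 295 stitches; work 894 rows; border pick-up 254 stitches.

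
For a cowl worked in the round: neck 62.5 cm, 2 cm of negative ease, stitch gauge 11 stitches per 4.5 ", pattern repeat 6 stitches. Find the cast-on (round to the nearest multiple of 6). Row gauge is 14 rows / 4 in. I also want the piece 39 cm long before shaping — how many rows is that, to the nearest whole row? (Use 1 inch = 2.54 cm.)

Finished = 62.5 − 2 = 60.5 cm.
60.5 cm × 1/2.54 = 23.82 inches.
11/4.5 = 2.444 sts per in; 23.82 × 2.444 = 58.22 sts.
Nearest multiple of 6 → 60.
39 cm = 15.35 inches; × 3.5 = 53.74 → 54 rows.

Cast on 60 stitches; work 54 rows.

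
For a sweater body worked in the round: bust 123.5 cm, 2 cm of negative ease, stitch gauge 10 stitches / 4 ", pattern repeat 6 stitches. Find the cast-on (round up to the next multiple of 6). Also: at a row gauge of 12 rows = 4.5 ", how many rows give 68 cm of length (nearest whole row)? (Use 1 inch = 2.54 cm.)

Finished = 123.5 − 2 = 121.5 cm.
121.5 cm × 1/2.54 = 47.83 inches.
10/4 = 2.5 sts per in; 47.83 × 2.5 = 119.59 sts.
Next multiple of 6 → 120.
68 cm = 26.77 inches; × 2.667 = 71.39 → 71 rows.

Cast on 120 stitches; work 71 rows.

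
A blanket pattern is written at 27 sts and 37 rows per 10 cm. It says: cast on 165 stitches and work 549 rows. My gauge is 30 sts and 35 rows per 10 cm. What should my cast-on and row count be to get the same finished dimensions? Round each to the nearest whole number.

Stitches: 165 × 30/27 = 183.33 → 183.
Rows: 549 × 35/37 = 519.32 → 519.

Cast on 183 stitches; work 519 rows.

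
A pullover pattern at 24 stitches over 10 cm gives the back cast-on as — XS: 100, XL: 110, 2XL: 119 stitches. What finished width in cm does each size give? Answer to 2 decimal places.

24/10 = 2.4 sts per cm.
XS: 100 / 2.4 = 41.667 → 41.67 cm.
XL: 110 / 2.4 = 45.833 → 45.83 cm.
2XL: 119 / 2.4 = 49.583 → 49.58 cm.

XS 41.67 cm; XL 45.83 cm; 2XL 49.58 cm.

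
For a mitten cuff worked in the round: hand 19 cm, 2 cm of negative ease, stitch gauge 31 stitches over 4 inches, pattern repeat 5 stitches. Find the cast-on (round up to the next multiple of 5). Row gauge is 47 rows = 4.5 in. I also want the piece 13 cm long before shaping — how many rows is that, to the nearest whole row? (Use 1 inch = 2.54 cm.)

Finished = 19 − 2 = 17 cm.
17 cm × 1/2.54 = 6.69 inches.
31/4 = 7.75 sts per in; 6.69 × 7.75 = 51.87 sts.
Next multiple of 5 → 55.
13 cm = 5.12 inches; × 10.444 = 53.46 → 53 rows.

Cast on 55 stitches; work 53 rows.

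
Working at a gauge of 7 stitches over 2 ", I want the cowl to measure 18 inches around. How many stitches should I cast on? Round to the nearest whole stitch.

Cast on 63 stitches.

7 stitches / 2 in = 3.5 stitches per inch.
18 × 3.5 = 63.00 stitches.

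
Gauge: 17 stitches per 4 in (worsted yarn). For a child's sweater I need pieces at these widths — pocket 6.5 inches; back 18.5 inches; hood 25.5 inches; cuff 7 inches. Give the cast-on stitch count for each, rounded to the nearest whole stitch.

Rate = 17/4 = 4.25 sts per in.
pocket: 6.5 × 4.25 = 27.62 → 28.
back: 18.5 × 4.25 = 78.62 → 79.
hood: 25.5 × 4.25 = 108.38 → 108.
cuff: 7 × 4.25 = 29.75 → 30.

pocket 28; back 79; hood 108; cuff 30.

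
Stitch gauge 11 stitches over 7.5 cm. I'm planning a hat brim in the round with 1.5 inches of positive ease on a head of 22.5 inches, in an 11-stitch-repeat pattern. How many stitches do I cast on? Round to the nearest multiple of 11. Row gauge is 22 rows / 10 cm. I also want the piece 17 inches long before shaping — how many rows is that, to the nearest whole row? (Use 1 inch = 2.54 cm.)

Finished = 22.5 + 1.5 = 24 inches.
24 inches × 2.54 = 60.96 cm.
11/7.5 = 1.467 sts per cm; 60.96 × 1.467 = 89.41 sts.
Nearest multiple of 11 → 88.
17 inches = 43.18 cm; × 2.2 = 95.00 → 95 rows.

Cast on 88 stitches; work 95 rows.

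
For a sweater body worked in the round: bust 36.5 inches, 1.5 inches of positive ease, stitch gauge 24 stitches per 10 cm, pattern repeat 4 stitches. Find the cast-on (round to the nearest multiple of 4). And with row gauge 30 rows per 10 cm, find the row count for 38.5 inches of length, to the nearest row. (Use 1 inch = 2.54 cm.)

Finished = 36.5 + 1.5 = 38 inches.
38 inches × 2.54 = 96.52 cm.
24/10 = 2.4 sts per cm; 96.52 × 2.4 = 231.65 sts.
Nearest multiple of 4 → 232.
38.5 inches = 97.79 cm; × 3 = 293.37 → 293 rows.

Cast on 232 stitches; work 293 rows.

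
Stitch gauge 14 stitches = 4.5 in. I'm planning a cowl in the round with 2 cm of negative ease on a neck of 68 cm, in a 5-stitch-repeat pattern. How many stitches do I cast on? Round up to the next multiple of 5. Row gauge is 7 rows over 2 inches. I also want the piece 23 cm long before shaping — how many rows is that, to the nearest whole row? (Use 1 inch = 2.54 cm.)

Finished = 68 − 2 = 66 cm.
66 cm × 1/2.54 = 25.98 inches.
14/4.5 = 3.111 sts per in; 25.98 × 3.111 = 80.84 sts.
Next multiple of 5 → 85.
23 cm = 9.06 inches; × 3.5 = 31.69 → 32 rows.

Cast on 85 stitches; work 32 rows.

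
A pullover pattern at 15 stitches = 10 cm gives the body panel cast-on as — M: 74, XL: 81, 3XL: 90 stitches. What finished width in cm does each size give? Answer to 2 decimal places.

15/10 = 1.5 sts per cm.
M: 74 / 1.5 = 49.333 → 49.33 cm.
XL: 81 / 1.5 = 54.000 → 54.00 cm.
3XL: 90 / 1.5 = 60.000 → 60.00 cm.

M 49.33 cm; XL 54.00 cm; 3XL 60.00 cm.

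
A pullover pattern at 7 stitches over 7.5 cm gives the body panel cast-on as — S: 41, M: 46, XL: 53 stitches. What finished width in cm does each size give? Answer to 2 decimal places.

7/7.5 = 0.933 sts per cm.
S: 41 / 0.933 = 43.929 → 43.93 cm.
M: 46 / 0.933 = 49.286 → 49.29 cm.
XL: 53 / 0.933 = 56.786 → 56.79 cm.

S 43.93 cm; M 49.29 cm; XL 56.79 cm.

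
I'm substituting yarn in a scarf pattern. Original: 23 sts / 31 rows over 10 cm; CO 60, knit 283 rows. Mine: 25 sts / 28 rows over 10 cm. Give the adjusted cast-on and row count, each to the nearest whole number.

Cast on 65 stitches; work 256 rows.

Stitches: 60 × 25/23 = 65.22 → 65.
Rows: 283 × 28/31 = 255.61 → 256.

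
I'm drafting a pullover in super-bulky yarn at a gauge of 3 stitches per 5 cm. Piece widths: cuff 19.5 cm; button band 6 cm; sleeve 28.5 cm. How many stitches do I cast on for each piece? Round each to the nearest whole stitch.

Rate = 3/5 = 0.6 sts per cm.
cuff: 19.5 × 0.6 = 11.70 → 12.
button band: 6 × 0.6 = 3.60 → 4.
sleeve: 28.5 × 0.6 = 17.10 → 17.

cuff 12; button band 4; sleeve 17.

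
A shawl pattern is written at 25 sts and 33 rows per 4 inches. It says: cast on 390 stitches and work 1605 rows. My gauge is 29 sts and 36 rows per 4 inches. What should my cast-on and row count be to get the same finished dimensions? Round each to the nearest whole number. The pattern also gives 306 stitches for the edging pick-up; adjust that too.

Cast on 452 stitches; work 1751 rows; edging pick-up 355 stitches.

Stitches: 390 × 29/25 = 452.40 → 452.
Rows: 1605 × 36/33 = 1750.91 → 1751.
edging pick-up: 306 × 29/25 = 354.96 → 355.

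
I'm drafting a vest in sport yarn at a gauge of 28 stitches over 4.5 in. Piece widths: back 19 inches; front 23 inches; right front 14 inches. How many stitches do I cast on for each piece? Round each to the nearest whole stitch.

back 118; front 143; right front 87.

Rate = 28/4.5 = 6.222 sts per in.
back: 19 × 6.222 = 118.22 → 118.
front: 23 × 6.222 = 143.11 → 143.
right front: 14 × 6.222 = 87.11 → 87.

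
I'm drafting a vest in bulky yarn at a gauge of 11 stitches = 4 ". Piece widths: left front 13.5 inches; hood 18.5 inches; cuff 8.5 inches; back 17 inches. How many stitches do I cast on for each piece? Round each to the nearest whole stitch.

left front 37; hood 51; cuff 23; back 47.

Rate = 11/4 = 2.75 sts per in.
left front: 13.5 × 2.75 = 37.12 → 37.
hood: 18.5 × 2.75 = 50.88 → 51.
cuff: 8.5 × 2.75 = 23.38 → 23.
back: 17 × 2.75 = 46.75 → 47.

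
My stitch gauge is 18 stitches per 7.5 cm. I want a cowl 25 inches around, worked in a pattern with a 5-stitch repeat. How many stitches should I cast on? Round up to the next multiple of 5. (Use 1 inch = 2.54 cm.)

Cast on 155 stitches.

25 in = 25 × 2.54 = 63.50 cm.
18 / 7.5 = 2.4 sts/cm.
63.50 × 2.4 = 152.40 sts.
→ 155.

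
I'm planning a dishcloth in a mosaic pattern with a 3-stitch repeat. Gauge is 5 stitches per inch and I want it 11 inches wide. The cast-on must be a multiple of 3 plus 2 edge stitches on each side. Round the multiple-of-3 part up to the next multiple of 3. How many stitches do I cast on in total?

5 / 1 = 5 sts per inch.
11 × 5 = 55.00 sts.
Less 4 edge sts → 51.00 for the repeat.
Next multiple of 3: 51.
Add back 4 edge sts → 55.

Cast on 55 stitches.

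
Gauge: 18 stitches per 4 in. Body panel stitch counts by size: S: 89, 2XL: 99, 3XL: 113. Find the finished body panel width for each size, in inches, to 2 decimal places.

18/4 = 4.5 sts per in.
S: 89 / 4.5 = 19.778 → 19.78 in.
2XL: 99 / 4.5 = 22.000 → 22.00 in.
3XL: 113 / 4.5 = 25.111 → 25.11 in.

S 19.78 inches; 2XL 22.00 inches; 3XL 25.11 inches.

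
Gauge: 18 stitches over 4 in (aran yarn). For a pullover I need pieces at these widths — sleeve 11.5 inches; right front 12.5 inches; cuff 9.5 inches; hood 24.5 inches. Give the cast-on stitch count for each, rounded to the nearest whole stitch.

Rate = 18/4 = 4.5 sts per in.
sleeve: 11.5 × 4.5 = 51.75 → 52.
right front: 12.5 × 4.5 = 56.25 → 56.
cuff: 9.5 × 4.5 = 42.75 → 43.
hood: 24.5 × 4.5 = 110.25 → 110.

sleeve 52; right front 56; cuff 43; hood 110.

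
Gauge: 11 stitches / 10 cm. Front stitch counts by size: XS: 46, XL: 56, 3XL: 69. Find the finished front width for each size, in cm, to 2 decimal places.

XS 41.82 cm; XL 50.91 cm; 3XL 62.73 cm.

11/10 = 1.1 sts per cm.
XS: 46 / 1.1 = 41.818 → 41.82 cm.
XL: 56 / 1.1 = 50.909 → 50.91 cm.
3XL: 69 / 1.1 = 62.727 → 62.73 cm.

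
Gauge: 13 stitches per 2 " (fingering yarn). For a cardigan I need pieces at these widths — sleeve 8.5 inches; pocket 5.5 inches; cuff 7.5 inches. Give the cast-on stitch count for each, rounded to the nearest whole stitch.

Rate = 13/2 = 6.5 sts per in.
sleeve: 8.5 × 6.5 = 55.25 → 55.
pocket: 5.5 × 6.5 = 35.75 → 36.
cuff: 7.5 × 6.5 = 48.75 → 49.

sleeve 55; pocket 36; cuff 49.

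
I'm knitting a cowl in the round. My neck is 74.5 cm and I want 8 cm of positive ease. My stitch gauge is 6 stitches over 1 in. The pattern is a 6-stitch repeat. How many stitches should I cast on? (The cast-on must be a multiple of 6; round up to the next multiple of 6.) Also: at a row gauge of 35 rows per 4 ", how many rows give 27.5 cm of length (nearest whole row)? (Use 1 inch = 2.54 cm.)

Cast on 198 stitches; work 95 rows.

Finished = 74.5 + 8 = 82.5 cm.
82.5 cm × 1/2.54 = 32.48 inches.
6/1 = 6 sts per in; 32.48 × 6 = 194.88 sts.
Next multiple of 6 → 198.
27.5 cm = 10.83 inches; × 8.75 = 94.73 → 95 rows.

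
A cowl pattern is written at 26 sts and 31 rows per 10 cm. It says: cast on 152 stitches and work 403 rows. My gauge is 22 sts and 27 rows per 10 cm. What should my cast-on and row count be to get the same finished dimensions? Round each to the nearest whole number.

Stitches: 152 × 22/26 = 128.62 → 129.
Rows: 403 × 27/31 = 351.00 → 351.

Cast on 129 stitches; work 351 rows.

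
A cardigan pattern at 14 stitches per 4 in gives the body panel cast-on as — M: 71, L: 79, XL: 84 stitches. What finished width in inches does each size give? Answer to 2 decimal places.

14/4 = 3.5 sts per in.
M: 71 / 3.5 = 20.286 → 20.29 in.
L: 79 / 3.5 = 22.571 → 22.57 in.
XL: 84 / 3.5 = 24.000 → 24.00 in.

M 20.29 inches; L 22.57 inches; XL 24.00 inches.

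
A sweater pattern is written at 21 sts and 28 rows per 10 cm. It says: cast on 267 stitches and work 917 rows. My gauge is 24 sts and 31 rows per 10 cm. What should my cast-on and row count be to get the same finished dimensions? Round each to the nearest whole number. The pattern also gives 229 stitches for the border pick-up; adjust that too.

Stitches: 267 × 24/21 = 305.14 → 305.
Rows: 917 × 31/28 = 1015.25 → 1015.
border pick-up: 229 × 24/21 = 261.71 → 262.

Cast on 305 stitches; work 1015 rows; border pick-up 262 stitches.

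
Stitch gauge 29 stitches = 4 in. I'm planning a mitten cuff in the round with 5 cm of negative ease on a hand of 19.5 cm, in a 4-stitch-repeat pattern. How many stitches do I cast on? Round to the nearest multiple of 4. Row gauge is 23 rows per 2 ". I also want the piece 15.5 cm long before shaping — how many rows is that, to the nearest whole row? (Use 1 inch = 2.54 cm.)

Cast on 40 stitches; work 70 rows.

Finished = 19.5 − 5 = 14.5 cm.
14.5 cm × 1/2.54 = 5.71 inches.
29/4 = 7.25 sts per in; 5.71 × 7.25 = 41.39 sts.
Nearest multiple of 4 → 40.
15.5 cm = 6.10 inches; × 11.5 = 70.18 → 70 rows.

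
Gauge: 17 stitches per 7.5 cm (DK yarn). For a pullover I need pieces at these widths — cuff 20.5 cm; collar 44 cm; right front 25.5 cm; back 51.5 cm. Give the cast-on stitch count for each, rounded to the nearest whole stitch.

Rate = 17/7.5 = 2.267 sts per cm.
cuff: 20.5 × 2.267 = 46.47 → 46.
collar: 44 × 2.267 = 99.73 → 100.
right front: 25.5 × 2.267 = 57.80 → 58.
back: 51.5 × 2.267 = 116.73 → 117.

cuff 46; collar 100; right front 58; back 117.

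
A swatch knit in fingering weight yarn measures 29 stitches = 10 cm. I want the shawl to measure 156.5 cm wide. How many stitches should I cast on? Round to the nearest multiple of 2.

CO 454 sts.

29 stitches / 10 cm = 2.9 stitches per cm.
156.5 × 2.9 = 453.85 stitches.
Round to nearest multiple of 2 → 454.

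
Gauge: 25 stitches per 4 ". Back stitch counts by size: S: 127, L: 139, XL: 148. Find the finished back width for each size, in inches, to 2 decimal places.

25/4 = 6.25 sts per in.
S: 127 / 6.25 = 20.320 → 20.32 in.
L: 139 / 6.25 = 22.240 → 22.24 in.
XL: 148 / 6.25 = 23.680 → 23.68 in.

S 20.32 inches; L 22.24 inches; XL 23.68 inches.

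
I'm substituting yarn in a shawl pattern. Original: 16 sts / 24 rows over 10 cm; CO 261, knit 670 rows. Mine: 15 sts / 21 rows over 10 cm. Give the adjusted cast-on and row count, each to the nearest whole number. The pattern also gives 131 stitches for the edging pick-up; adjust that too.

Stitches: 261 × 15/16 = 244.69 → 245.
Rows: 670 × 21/24 = 586.25 → 586.
edging pick-up: 131 × 15/16 = 122.81 → 123.

Cast on 245 stitches; work 586 rows; edging pick-up 123 stitches.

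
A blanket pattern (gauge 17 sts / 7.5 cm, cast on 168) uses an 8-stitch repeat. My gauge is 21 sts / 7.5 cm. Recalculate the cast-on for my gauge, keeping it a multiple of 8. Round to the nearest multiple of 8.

168 × 21 / 17 = 207.53.
Nearest multiple of 8: 208.

208 stitches.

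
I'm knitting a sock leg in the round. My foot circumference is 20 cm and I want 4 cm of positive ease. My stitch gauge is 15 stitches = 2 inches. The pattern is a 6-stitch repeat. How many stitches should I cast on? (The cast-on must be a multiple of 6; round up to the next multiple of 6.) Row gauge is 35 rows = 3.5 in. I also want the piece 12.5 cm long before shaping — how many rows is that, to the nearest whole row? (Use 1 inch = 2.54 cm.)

Cast on 72 stitches; work 49 rows.

Finished = 20 + 4 = 24 cm.
24 cm × 1/2.54 = 9.45 inches.
15/2 = 7.5 sts per in; 9.45 × 7.5 = 70.87 sts.
Next multiple of 6 → 72.
12.5 cm = 4.92 inches; × 10 = 49.21 → 49 rows.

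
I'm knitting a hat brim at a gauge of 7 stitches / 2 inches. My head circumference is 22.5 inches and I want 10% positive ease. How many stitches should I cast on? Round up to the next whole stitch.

Finished = 22.5 × 1.10 = 24.75 in.
7 / 2 = 3.5 sts per inch.
24.75 × 3.5 = 86.62 sts.
→ 87 sts.

Cast on 87 stitches.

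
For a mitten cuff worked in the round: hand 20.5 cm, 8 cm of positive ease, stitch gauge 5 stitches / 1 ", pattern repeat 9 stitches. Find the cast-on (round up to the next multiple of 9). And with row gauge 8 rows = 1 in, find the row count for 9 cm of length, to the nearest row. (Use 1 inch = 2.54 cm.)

Cast on 63 stitches; work 28 rows.

Finished = 20.5 + 8 = 28.5 cm.
28.5 cm × 1/2.54 = 11.22 inches.
5/1 = 5 sts per in; 11.22 × 5 = 56.10 sts.
Next multiple of 9 → 63.
9 cm = 3.54 inches; × 8 = 28.35 → 28 rows.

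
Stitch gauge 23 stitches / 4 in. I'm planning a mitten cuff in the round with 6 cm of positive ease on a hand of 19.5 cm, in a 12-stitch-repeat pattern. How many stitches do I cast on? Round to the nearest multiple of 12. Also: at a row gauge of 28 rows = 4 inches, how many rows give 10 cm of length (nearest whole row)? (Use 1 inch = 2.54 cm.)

Cast on 60 stitches; work 28 rows.

Finished = 19.5 + 6 = 25.5 cm.
25.5 cm × 1/2.54 = 10.04 inches.
23/4 = 5.75 sts per in; 10.04 × 5.75 = 57.73 sts.
Nearest multiple of 12 → 60.
10 cm = 3.94 inches; × 7 = 27.56 → 28 rows.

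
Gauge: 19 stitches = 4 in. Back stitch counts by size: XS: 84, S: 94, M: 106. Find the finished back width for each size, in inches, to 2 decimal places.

XS 17.68 inches; S 19.79 inches; M 22.32 inches.

19/4 = 4.75 sts per in.
XS: 84 / 4.75 = 17.684 → 17.68 in.
S: 94 / 4.75 = 19.789 → 19.79 in.
M: 106 / 4.75 = 22.316 → 22.32 in.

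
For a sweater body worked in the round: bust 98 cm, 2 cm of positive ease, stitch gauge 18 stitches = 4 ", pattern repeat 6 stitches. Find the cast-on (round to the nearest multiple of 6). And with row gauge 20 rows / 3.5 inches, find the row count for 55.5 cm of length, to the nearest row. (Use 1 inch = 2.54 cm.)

Cast on 180 stitches; work 125 rows.

Finished = 98 + 2 = 100 cm.
100 cm × 1/2.54 = 39.37 inches.
18/4 = 4.5 sts per in; 39.37 × 4.5 = 177.17 sts.
Nearest multiple of 6 → 180.
55.5 cm = 21.85 inches; × 5.714 = 124.86 → 125 rows.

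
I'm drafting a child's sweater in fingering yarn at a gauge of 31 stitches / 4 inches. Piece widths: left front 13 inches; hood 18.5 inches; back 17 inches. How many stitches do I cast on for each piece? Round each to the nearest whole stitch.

left front 101; hood 143; back 132.

Rate = 31/4 = 7.75 sts per in.
left front: 13 × 7.75 = 100.75 → 101.
hood: 18.5 × 7.75 = 143.38 → 143.
back: 17 × 7.75 = 131.75 → 132.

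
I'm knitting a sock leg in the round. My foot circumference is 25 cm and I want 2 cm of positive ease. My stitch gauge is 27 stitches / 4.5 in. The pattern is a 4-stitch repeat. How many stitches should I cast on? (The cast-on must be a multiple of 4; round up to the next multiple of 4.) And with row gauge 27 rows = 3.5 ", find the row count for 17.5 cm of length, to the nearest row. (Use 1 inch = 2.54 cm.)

Finished = 25 + 2 = 27 cm.
27 cm × 1/2.54 = 10.63 inches.
27/4.5 = 6 sts per in; 10.63 × 6 = 63.78 sts.
Next multiple of 4 → 64.
17.5 cm = 6.89 inches; × 7.714 = 53.15 → 53 rows.

Cast on 64 stitches; work 53 rows.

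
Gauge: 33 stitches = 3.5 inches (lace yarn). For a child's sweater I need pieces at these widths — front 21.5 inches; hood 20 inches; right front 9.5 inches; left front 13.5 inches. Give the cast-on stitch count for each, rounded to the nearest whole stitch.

Rate = 33/3.5 = 9.429 sts per in.
front: 21.5 × 9.429 = 202.71 → 203.
hood: 20 × 9.429 = 188.57 → 189.
right front: 9.5 × 9.429 = 89.57 → 90.
left front: 13.5 × 9.429 = 127.29 → 127.

front 203; hood 189; right front 90; left front 127.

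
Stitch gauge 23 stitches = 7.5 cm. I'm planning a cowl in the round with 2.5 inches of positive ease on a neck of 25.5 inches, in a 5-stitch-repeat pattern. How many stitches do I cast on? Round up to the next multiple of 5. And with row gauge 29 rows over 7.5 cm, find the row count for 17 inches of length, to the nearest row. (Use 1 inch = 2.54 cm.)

Cast on 220 stitches; work 167 rows.

Finished = 25.5 + 2.5 = 28 inches.
28 inches × 2.54 = 71.12 cm.
23/7.5 = 3.067 sts per cm; 71.12 × 3.067 = 218.10 sts.
Next multiple of 5 → 220.
17 inches = 43.18 cm; × 3.867 = 166.96 → 167 rows.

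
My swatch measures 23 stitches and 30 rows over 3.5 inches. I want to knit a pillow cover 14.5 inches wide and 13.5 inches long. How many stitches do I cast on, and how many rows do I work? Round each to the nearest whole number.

Cast on 95 stitches and work 116 rows.

Stitch gauge = 23/3.5 = 6.571 sts/in; 14.5 × 6.571 = 95.29 → 95 sts.
Row gauge = 30/3.5 = 8.571 rows/in; 13.5 × 8.571 = 115.71 → 116 rows.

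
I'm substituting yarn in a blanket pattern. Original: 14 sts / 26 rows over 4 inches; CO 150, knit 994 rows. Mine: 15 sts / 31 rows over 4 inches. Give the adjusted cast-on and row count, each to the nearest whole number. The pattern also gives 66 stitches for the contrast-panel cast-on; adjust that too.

Cast on 161 stitches; work 1185 rows; contrast-panel cast-on 71 stitches.

Stitches: 150 × 15/14 = 160.71 → 161.
Rows: 994 × 31/26 = 1185.15 → 1185.
contrast-panel cast-on: 66 × 15/14 = 70.71 → 71.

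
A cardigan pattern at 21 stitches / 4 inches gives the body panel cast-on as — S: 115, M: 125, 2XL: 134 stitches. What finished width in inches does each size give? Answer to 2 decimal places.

S 21.90 inches; M 23.81 inches; 2XL 25.52 inches.

21/4 = 5.25 sts per in.
S: 115 / 5.25 = 21.905 → 21.90 in.
M: 125 / 5.25 = 23.810 → 23.81 in.
2XL: 134 / 5.25 = 25.524 → 25.52 in.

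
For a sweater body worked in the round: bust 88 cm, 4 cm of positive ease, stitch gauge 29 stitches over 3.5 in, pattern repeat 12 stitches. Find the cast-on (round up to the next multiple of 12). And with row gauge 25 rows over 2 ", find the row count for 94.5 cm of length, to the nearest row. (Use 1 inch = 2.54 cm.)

Finished = 88 + 4 = 92 cm.
92 cm × 1/2.54 = 36.22 inches.
29/3.5 = 8.286 sts per in; 36.22 × 8.286 = 300.11 sts.
Next multiple of 12 → 312.
94.5 cm = 37.20 inches; × 12.5 = 465.06 → 465 rows.

Cast on 312 stitches; work 465 rows.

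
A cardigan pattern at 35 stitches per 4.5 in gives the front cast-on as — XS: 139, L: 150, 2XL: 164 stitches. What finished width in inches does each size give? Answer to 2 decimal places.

35/4.5 = 7.778 sts per in.
XS: 139 / 7.778 = 17.871 → 17.87 in.
L: 150 / 7.778 = 19.286 → 19.29 in.
2XL: 164 / 7.778 = 21.086 → 21.09 in.

XS 17.87 inches; L 19.29 inches; 2XL 21.09 inches.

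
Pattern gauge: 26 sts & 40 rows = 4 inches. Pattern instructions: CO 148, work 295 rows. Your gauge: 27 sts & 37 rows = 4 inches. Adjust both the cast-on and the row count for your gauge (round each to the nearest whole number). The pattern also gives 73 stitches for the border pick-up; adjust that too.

Stitches: 148 × 27/26 = 153.69 → 154.
Rows: 295 × 37/40 = 272.88 → 273.
border pick-up: 73 × 27/26 = 75.81 → 76.

Cast on 154 stitches; work 273 rows; border pick-up 76 stitches.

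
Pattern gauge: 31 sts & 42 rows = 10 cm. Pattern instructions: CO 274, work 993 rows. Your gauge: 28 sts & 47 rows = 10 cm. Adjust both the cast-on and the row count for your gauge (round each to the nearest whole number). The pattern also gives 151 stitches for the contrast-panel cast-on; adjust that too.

Stitches: 274 × 28/31 = 247.48 → 247.
Rows: 993 × 47/42 = 1111.21 → 1111.
contrast-panel cast-on: 151 × 28/31 = 136.39 → 136.

Cast on 247 stitches; work 1111 rows; contrast-panel cast-on 136 stitches.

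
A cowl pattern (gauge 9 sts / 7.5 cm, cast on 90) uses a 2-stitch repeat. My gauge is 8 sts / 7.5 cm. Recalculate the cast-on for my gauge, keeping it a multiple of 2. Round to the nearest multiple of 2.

90 × 8 / 9 = 80.00.
Nearest multiple of 2: 80.

80 stitches.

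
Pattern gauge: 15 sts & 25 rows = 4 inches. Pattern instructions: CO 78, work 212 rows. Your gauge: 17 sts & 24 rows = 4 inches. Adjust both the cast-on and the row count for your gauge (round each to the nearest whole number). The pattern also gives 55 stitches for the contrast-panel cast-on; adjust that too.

Stitches: 78 × 17/15 = 88.40 → 88.
Rows: 212 × 24/25 = 203.52 → 204.
contrast-panel cast-on: 55 × 17/15 = 62.33 → 62.

Cast on 88 stitches; work 204 rows; contrast-panel cast-on 62 stitches.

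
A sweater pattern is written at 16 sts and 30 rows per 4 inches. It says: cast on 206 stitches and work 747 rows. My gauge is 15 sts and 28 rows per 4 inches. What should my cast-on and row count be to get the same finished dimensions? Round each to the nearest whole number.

Stitches: 206 × 15/16 = 193.12 → 193.
Rows: 747 × 28/30 = 697.20 → 697.

Cast on 193 stitches; work 697 rows.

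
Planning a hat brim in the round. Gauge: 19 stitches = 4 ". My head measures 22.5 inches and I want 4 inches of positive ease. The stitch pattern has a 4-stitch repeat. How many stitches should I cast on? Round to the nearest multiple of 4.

Finished = 22.5 + 4 = 26.5 inches.
19 / 4 = 4.75 sts/in.
26.5 × 4.75 = 125.88 sts.
Nearest multiple of 4: 124.

124 stitches.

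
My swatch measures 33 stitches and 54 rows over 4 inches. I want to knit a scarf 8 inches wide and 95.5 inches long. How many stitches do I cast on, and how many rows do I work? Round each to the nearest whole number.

Stitch gauge = 33/4 = 8.25 sts/in; 8 × 8.25 = 66.00 → 66 sts.
Row gauge = 54/4 = 13.5 rows/in; 95.5 × 13.5 = 1289.25 → 1289 rows.

Cast on 66 stitches and work 1289 rows.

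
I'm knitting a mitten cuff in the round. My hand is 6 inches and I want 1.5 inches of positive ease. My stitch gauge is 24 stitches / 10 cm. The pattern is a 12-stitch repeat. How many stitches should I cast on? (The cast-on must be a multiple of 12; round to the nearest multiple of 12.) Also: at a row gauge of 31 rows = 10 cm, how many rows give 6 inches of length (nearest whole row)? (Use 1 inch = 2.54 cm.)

Finished = 6 + 1.5 = 7.5 inches.
7.5 inches × 2.54 = 19.05 cm.
24/10 = 2.4 sts per cm; 19.05 × 2.4 = 45.72 sts.
Nearest multiple of 12 → 48.
6 inches = 15.24 cm; × 3.1 = 47.24 → 47 rows.

Cast on 48 stitches; work 47 rows.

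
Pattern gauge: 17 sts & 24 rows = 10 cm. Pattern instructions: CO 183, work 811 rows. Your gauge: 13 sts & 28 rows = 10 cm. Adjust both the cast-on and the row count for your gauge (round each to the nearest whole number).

Cast on 140 stitches; work 946 rows.

Stitches: 183 × 13/17 = 139.94 → 140.
Rows: 811 × 28/24 = 946.17 → 946.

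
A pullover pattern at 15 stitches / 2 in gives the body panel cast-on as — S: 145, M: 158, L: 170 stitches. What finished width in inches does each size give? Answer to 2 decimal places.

S 19.33 inches; M 21.07 inches; L 22.67 inches.

15/2 = 7.5 sts per in.
S: 145 / 7.5 = 19.333 → 19.33 in.
M: 158 / 7.5 = 21.067 → 21.07 in.
L: 170 / 7.5 = 22.667 → 22.67 in.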